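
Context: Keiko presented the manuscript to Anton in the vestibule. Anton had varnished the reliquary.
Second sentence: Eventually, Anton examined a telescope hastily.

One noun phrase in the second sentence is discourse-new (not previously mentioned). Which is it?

"Anton" in the second sentence is given — already mentioned in the context.
"a telescope" has no antecedent in the context; it is discourse-new (the indefinite article also signals a new referent).

a telescope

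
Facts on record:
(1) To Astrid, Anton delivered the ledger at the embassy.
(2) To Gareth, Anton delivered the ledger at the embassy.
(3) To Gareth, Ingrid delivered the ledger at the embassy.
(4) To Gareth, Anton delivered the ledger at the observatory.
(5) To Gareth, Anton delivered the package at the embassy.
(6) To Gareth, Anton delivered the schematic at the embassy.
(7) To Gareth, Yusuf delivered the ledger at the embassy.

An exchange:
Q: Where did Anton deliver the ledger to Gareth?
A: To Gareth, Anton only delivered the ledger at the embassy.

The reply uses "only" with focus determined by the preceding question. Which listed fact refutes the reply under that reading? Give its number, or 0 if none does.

4

The question "Where did ...?" targets the setting, so in the reply the focus falls on "at the embassy".
"Only" then excludes alternative settings while the background — agent = Anton, thing = the ledger, recipient = Gareth — is held fixed.
Fact (4) shares the background with a different setting (at the observatory) — counterexample.
(Fact (5) would refute a reading with focus on the thing — but that is not what the question asks.)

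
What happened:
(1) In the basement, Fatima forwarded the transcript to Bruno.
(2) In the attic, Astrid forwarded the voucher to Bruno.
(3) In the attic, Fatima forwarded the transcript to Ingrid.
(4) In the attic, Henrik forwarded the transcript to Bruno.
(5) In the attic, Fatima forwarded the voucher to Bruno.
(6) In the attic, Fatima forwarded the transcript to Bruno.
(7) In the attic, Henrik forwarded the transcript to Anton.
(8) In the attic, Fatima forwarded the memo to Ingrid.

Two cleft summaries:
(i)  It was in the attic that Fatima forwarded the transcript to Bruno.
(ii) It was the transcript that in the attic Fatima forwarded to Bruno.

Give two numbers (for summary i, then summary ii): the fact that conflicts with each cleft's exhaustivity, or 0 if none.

1, 5

Summary (i) focuses "in the attic" (the setting); background same agent, thing, recipient (Fatima / the transcript / Bruno). Fact (1) matches that background with setting = in the basement — refutes (i).
Summary (ii) focuses "the transcript" (the thing); background same agent, recipient, setting (Fatima / Bruno / in the attic). Fact (5) matches that background with thing = the voucher — refutes (ii).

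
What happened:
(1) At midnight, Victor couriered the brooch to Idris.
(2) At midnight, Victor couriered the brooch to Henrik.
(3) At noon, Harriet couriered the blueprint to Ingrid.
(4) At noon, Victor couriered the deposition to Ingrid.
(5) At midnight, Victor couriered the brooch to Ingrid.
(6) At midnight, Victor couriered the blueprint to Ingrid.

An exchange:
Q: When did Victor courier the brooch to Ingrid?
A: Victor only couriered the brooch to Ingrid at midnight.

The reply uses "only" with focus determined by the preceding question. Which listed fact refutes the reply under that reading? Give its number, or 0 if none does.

0

The question "When did ...?" targets the setting, so in the reply the focus falls on "at midnight".
So "only" ranges over settings; the rest (agent = Victor, thing = the brooch, recipient = Ingrid) is presupposed.
No fact keeps agent = Victor, thing = the brooch, recipient = Ingrid while changing the setting; every other fact differs on something backgrounded. The reply stands.
(Fact (6) would refute a reading with focus on the thing — but that is not what the question asks.)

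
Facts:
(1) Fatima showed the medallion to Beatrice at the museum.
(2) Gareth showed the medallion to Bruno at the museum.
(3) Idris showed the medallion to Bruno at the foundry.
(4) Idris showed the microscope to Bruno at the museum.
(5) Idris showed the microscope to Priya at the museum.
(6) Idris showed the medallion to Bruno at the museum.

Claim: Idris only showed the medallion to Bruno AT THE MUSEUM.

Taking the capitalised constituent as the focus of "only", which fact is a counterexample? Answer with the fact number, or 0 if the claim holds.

The capitals mark "at the museum" as focus. So "only" rules out other settings, with the rest (agent = Idris, thing = the medallion, recipient = Bruno) as background.
Fact (3) shares the background but differs in setting (at the foundry) — a counterexample.

3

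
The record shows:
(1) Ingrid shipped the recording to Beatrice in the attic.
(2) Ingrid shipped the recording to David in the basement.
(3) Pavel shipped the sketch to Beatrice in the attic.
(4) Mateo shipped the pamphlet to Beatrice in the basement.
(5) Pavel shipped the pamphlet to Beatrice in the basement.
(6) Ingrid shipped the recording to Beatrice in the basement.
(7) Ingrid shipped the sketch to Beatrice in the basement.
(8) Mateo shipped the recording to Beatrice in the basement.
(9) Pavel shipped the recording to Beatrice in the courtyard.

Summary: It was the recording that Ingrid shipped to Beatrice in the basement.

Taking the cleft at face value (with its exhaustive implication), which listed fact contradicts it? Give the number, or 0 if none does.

The cleft puts "the recording" in focus and presupposes the open proposition with Ingrid as agent and Beatrice as recipient and in the basement as setting.
The exhaustive reading says no other thing fits that background.
But fact (7) also has Ingrid as agent and Beatrice as recipient and in the basement as setting, with thing = the sketch — so the exhaustive reading fails.

7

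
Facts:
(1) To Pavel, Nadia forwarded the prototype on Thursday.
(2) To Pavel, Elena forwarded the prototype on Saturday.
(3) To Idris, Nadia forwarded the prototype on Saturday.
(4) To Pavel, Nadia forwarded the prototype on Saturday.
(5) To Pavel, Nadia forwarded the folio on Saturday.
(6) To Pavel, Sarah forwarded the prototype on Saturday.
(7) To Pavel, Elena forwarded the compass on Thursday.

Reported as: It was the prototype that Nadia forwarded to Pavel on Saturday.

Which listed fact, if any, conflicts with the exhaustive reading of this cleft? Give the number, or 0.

The cleft puts "the prototype" in focus and presupposes the open proposition with agent = Nadia, recipient = Pavel, setting = on Saturday.
Exhaustivity: the prototype is the only thing satisfying that background.
But fact (5) also has agent = Nadia, recipient = Pavel, setting = on Saturday, with thing = the folio — so the exhaustive reading fails.

5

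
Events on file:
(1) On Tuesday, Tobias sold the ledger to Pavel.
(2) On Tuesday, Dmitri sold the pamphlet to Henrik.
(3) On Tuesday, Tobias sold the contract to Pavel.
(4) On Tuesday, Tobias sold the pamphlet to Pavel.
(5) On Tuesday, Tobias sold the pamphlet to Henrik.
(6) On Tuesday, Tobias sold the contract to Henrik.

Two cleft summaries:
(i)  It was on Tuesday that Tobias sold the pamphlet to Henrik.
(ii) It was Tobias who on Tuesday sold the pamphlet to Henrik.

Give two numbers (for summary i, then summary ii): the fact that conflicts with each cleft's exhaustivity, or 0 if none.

0, 2

(i): focus "on Tuesday". No fact shares same agent, thing, recipient (Tobias / the pamphlet / Henrik) with a different setting. 0.
(ii): focus "Tobias". Looking for same thing, recipient, setting (the pamphlet / Henrik / on Tuesday) with some other agent — fact (2) has Dmitri there. Refuted.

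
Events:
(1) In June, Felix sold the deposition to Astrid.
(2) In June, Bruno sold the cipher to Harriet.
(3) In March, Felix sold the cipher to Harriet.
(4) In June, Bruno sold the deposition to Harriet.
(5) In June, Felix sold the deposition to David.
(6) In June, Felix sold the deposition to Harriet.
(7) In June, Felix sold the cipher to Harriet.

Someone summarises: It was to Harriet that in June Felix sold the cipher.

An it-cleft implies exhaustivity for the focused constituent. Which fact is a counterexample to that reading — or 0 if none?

0

Focus of the cleft: "Harriet" (the recipient). Presupposed background: same agent, thing, setting (Felix / the cipher / in June).
The exhaustive reading says no other recipient fits that background.
Every other fact differs from the presupposition on some backgrounded slot, so none challenges the exhaustivity.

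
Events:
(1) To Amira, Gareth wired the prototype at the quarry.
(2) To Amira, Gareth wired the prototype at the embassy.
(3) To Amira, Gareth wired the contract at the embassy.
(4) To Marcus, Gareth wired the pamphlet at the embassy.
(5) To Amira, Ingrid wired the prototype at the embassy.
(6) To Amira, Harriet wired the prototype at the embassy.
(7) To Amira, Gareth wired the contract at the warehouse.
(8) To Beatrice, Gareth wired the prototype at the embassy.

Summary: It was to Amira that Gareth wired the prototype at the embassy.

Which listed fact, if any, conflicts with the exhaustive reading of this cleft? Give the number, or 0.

Focus of the cleft: "Amira" (the recipient). Presupposed background: Gareth as agent and the prototype as thing and at the embassy as setting.
The exhaustive reading says no other recipient fits that background.
Fact (8) shares the background but with recipient = Beatrice; exhaustivity is violated.

8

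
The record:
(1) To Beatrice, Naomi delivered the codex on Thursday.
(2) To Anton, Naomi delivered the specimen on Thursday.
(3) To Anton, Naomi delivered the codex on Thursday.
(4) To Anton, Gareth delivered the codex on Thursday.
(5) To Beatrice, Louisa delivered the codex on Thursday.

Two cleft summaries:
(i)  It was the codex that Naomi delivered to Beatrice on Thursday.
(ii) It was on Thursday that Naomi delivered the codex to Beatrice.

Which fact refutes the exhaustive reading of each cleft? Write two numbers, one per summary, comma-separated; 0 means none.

(i): focus "the codex". No fact shares same agent, recipient, setting (Naomi / Beatrice / on Thursday) with a different thing. 0.
(ii): focus "on Thursday". No fact shares same agent, thing, recipient (Naomi / the codex / Beatrice) with a different setting. 0.

0, 0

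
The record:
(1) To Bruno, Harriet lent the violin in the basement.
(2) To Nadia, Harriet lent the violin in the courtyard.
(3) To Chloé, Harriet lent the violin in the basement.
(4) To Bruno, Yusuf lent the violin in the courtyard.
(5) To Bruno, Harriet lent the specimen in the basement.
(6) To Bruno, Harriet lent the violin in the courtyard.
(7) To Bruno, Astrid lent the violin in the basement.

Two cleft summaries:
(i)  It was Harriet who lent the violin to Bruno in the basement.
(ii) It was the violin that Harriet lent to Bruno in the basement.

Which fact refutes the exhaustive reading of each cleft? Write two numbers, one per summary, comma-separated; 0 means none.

(i): focus "Harriet". Looking for the violin as thing and Bruno as recipient and in the basement as setting with some other agent — fact (7) has Astrid there. Refuted.
(ii): focus "the violin". Looking for Harriet as agent and Bruno as recipient and in the basement as setting with some other thing — fact (5) has the specimen there. Refuted.

7, 5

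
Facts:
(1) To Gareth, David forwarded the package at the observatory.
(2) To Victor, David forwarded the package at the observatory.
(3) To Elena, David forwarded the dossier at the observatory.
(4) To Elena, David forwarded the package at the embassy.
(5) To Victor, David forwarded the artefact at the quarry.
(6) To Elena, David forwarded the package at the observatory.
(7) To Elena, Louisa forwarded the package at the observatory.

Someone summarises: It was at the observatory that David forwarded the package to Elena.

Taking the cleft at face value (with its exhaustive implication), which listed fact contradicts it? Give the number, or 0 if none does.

Focus of the cleft: "at the observatory" (the setting). Presupposed background: agent = David, thing = the package, recipient = Elena.
Exhaustivity: at the observatory is the only setting satisfying that background.
But fact (4) also has agent = David, thing = the package, recipient = Elena, with setting = at the embassy — so the exhaustive reading fails.

4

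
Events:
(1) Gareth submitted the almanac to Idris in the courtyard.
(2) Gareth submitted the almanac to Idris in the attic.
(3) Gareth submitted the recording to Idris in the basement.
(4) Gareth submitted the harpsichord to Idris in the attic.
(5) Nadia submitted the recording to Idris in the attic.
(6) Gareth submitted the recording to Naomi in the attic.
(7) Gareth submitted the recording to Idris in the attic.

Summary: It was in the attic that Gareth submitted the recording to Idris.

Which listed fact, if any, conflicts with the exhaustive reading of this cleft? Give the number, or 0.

3

The cleft puts "in the attic" in focus and presupposes the open proposition with Gareth as agent and the recording as thing and Idris as recipient.
The exhaustive reading says no other setting fits that background.
Fact (3) shares the background but with setting = in the basement; exhaustivity is violated.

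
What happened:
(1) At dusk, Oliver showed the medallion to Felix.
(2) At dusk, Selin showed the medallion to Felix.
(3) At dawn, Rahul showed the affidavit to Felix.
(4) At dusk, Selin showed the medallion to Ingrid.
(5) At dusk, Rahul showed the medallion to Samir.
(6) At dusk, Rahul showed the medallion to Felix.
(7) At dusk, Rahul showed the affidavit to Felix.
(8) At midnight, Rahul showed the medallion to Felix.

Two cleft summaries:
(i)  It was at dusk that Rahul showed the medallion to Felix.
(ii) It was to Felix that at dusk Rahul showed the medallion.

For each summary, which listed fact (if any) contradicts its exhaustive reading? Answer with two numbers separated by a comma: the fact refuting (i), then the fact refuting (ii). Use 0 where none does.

Summary (i) focuses "at dusk" (the setting); background agent = Rahul, thing = the medallion, recipient = Felix. Fact (8) matches that background with setting = at midnight — refutes (i).
Summary (ii) focuses "Felix" (the recipient); background agent = Rahul, thing = the medallion, setting = at dusk. Fact (5) matches that background with recipient = Samir — refutes (ii).

8, 5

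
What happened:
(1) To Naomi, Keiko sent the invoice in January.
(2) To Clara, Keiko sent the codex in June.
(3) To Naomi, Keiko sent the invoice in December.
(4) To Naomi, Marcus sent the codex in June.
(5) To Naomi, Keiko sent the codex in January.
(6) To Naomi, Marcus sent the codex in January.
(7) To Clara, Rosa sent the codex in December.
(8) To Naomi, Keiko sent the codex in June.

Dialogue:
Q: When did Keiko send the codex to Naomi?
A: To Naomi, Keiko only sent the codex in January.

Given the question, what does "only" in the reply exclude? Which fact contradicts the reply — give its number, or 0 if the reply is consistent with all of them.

8

The question "When did ...?" targets the setting, so in the reply the focus falls on "in January".
So "only" ranges over settings; the rest (Keiko as agent and the codex as thing and Naomi as recipient) is presupposed.
Fact (8) shares the background with a different setting (in June) — counterexample.
(Fact (1) would refute a reading with focus on the thing — but that is not what the question asks.)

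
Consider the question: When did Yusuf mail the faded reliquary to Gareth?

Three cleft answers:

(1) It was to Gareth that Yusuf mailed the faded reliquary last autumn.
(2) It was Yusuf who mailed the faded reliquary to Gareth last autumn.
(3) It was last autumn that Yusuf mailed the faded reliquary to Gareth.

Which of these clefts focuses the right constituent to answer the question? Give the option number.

The question word "when" targets the time.
Option (1) clefts "to Gareth" — the recipient, not what was asked.
Option (2) clefts "Yusuf" — the subject (agent), not what was asked.
Option (3) clefts "last autumn" — that matches what the question asks about.
So the congruent reply is (3).

3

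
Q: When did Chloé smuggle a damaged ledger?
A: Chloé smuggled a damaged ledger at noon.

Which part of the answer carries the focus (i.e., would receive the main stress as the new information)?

The wh-word "when" asks about the time.
In the answer, "Chloé" and "a damaged ledger" are given — repeated from the question.
The constituent filling the time gap is "at noon"; that is the focus and would carry nuclear stress.

at noon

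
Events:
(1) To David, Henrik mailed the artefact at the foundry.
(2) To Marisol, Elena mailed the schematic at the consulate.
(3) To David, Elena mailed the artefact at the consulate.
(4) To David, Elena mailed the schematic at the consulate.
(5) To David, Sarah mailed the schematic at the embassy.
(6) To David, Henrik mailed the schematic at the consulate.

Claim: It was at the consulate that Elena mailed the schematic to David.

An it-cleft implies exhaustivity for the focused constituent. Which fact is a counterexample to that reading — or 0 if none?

Focus of the cleft: "at the consulate" (the setting). Presupposed background: same agent, thing, recipient (Elena / the schematic / David).
Exhaustivity: at the consulate is the only setting satisfying that background.
Every other fact differs from the presupposition on some backgrounded slot, so none challenges the exhaustivity.

0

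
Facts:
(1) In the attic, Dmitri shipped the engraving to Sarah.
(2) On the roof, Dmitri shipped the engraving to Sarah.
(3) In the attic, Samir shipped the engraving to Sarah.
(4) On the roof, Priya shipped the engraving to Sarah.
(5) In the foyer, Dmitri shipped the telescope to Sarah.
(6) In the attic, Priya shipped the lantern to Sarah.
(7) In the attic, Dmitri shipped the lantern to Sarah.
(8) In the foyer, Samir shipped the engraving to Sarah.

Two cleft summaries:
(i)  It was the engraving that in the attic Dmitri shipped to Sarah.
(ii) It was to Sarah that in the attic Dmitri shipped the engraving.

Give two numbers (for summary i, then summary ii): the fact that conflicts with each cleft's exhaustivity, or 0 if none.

Summary (i) focuses "the engraving" (the thing); background agent = Dmitri, recipient = Sarah, setting = in the attic. Fact (7) matches that background with thing = the lantern — refutes (i).
Summary (ii) focuses "Sarah" (the recipient); background agent = Dmitri, thing = the engraving, setting = in the attic. No fact matches that background with a different recipient, so 0.

7, 0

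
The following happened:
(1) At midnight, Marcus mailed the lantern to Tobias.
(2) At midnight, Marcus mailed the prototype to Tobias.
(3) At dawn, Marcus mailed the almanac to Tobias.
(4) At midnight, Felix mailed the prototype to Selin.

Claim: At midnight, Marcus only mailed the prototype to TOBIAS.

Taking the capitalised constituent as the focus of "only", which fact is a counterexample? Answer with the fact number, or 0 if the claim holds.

Focus (in capitals) is "Tobias" — the recipient. "Only" excludes alternative recipients while holding fixed Marcus as agent and the prototype as thing and at midnight as setting.
No fact matches Marcus as agent and the prototype as thing and at midnight as setting with a different recipient — every other fact differs on at least one backgrounded slot. So no fact refutes it.

0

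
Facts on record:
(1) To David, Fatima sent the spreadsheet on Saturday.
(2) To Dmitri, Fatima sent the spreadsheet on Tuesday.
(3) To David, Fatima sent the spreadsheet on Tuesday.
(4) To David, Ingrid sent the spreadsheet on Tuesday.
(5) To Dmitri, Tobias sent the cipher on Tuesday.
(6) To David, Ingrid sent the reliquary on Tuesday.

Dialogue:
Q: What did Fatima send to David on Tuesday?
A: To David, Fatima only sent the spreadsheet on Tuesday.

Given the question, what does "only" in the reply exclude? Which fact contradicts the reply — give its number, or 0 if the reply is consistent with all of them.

The question "What did ...?" targets the thing, so in the reply the focus falls on "the spreadsheet".
"Only" then excludes alternative things while the background — agent = Fatima, recipient = David, setting = on Tuesday — is held fixed.
No listed fact shares that background with another thing. Nothing contradicts the reply.
(Fact (1) would refute a reading with focus on the setting — but that is not what the question asks.)

0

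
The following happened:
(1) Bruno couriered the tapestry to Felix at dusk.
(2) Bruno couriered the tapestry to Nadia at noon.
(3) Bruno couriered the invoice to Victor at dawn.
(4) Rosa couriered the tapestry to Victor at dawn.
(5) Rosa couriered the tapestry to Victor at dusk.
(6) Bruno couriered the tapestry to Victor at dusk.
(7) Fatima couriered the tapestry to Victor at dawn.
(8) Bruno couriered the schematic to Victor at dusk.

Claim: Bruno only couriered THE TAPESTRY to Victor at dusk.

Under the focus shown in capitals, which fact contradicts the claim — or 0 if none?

The capitals mark "the tapestry" as focus. So "only" rules out other things, with the rest (Bruno as agent and Victor as recipient and at dusk as setting) as background.
Fact (8) shares the background but differs in thing (the schematic) — a counterexample.

8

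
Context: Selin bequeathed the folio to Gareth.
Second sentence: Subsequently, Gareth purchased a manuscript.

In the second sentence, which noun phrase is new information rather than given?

a manuscript

"Gareth" in the second sentence is given — already mentioned in the context.
"a manuscript" has no antecedent in the context; it is discourse-new (the indefinite article also signals a new referent).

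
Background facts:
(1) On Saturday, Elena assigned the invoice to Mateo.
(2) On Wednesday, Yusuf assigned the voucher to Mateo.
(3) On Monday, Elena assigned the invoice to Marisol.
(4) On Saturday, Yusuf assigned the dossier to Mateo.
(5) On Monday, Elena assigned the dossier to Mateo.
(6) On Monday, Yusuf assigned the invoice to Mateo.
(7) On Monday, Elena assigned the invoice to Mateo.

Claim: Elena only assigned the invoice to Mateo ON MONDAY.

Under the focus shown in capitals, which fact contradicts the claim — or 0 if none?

Focus (in capitals) is "on Monday" — the setting. "Only" excludes alternative settings while holding fixed Elena as agent and the invoice as thing and Mateo as recipient.
Fact (1) matches on Elena as agent and the invoice as thing and Mateo as recipient, but has setting = on Saturday instead. That refutes the claim.

1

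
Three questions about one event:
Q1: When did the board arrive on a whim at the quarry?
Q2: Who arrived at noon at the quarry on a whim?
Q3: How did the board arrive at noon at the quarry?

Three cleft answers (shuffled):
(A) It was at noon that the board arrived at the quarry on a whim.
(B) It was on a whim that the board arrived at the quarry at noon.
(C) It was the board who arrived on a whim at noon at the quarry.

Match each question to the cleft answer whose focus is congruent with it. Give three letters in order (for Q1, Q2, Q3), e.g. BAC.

Q1 asks about the time; cleft (A) focuses "at noon", which is the time — so Q1 → A.
Q2 asks about the subject (agent); cleft (C) focuses "the board", which is the subject (agent) — so Q2 → C.
Q3 asks about the manner; cleft (B) focuses "on a whim", which is the manner — so Q3 → B.
Mapping: Q1→A, Q2→C, Q3→B.

ACB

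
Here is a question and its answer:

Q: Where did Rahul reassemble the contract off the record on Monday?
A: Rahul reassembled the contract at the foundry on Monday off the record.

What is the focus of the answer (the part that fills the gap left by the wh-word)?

The wh-word "where" asks about the location.
In the answer, "Rahul", "the contract", "on Monday" and "off the record" are given — repeated from the question.
The constituent filling the location gap is "at the foundry"; that is the focus and would carry nuclear stress.

at the foundry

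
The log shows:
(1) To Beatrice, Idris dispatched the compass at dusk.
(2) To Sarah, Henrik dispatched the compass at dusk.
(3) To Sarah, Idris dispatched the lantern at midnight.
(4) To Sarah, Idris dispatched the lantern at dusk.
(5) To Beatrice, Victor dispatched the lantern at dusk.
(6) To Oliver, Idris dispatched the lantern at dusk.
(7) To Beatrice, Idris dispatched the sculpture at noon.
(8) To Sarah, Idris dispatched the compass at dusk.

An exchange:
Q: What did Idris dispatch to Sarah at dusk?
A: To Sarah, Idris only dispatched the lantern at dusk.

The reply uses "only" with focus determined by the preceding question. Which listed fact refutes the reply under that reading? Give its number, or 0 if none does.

8

The question "What did ...?" targets the thing, so in the reply the focus falls on "the lantern".
So "only" ranges over things; the rest (same agent, recipient, setting (Idris / Sarah / at dusk)) is presupposed.
Fact (8) shares the background with a different thing (the compass) — counterexample.
(Fact (6) would refute a reading with focus on the recipient — but that is not what the question asks.)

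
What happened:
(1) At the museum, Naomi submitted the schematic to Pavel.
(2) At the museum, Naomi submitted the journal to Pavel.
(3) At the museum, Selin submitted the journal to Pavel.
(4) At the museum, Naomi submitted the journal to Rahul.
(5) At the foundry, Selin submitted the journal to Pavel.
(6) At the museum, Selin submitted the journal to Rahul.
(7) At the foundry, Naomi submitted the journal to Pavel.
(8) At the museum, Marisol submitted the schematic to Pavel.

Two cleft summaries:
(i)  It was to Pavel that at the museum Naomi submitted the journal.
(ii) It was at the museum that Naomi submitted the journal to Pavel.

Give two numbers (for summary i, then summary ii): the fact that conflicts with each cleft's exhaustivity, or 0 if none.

4, 7

Summary (i) focuses "Pavel" (the recipient); background agent = Naomi, thing = the journal, setting = at the museum. Fact (4) matches that background with recipient = Rahul — refutes (i).
Summary (ii) focuses "at the museum" (the setting); background agent = Naomi, thing = the journal, recipient = Pavel. Fact (7) matches that background with setting = at the foundry — refutes (ii).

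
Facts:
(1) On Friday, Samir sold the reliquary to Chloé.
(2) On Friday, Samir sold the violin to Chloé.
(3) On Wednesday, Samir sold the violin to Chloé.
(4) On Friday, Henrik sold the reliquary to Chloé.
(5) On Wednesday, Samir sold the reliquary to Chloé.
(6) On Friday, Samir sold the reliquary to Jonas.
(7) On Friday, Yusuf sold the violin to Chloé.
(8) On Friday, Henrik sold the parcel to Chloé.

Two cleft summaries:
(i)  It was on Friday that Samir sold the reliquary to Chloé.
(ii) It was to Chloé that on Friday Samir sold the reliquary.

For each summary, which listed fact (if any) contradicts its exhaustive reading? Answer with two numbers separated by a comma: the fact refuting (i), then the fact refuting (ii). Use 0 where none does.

(i): focus "on Friday". Looking for Samir as agent and the reliquary as thing and Chloé as recipient with some other setting — fact (5) has on Wednesday there. Refuted.
(ii): focus "Chloé". Looking for Samir as agent and the reliquary as thing and on Friday as setting with some other recipient — fact (6) has Jonas there. Refuted.

5, 6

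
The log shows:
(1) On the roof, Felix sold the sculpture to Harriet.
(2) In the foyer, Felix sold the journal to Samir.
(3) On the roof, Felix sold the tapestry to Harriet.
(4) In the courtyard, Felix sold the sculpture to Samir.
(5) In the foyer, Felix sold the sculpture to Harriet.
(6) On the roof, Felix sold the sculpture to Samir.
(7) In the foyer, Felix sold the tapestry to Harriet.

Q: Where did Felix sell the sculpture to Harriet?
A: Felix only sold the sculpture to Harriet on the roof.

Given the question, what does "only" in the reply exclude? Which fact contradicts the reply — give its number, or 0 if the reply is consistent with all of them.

Answering "Where did ...?" puts focus on the setting — here, "on the roof".
So "only" ranges over settings; the rest (agent = Felix, thing = the sculpture, recipient = Harriet) is presupposed.
Fact (5) shares the background with a different setting (in the foyer) — counterexample.
(Fact (6) would refute a reading with focus on the recipient — but that is not what the question asks.)

5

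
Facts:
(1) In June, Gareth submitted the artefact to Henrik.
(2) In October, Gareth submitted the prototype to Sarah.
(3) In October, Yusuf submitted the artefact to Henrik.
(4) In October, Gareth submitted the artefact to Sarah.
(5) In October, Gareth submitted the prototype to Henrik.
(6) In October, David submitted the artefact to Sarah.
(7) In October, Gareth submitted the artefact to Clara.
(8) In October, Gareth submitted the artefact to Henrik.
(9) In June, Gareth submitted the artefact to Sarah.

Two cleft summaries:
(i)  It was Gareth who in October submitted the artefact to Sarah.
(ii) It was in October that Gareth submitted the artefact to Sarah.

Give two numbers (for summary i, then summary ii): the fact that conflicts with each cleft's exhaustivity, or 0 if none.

6, 9

Summary (i) focuses "Gareth" (the agent); background the artefact as thing and Sarah as recipient and in October as setting. Fact (6) matches that background with agent = David — refutes (i).
Summary (ii) focuses "in October" (the setting); background Gareth as agent and the artefact as thing and Sarah as recipient. Fact (9) matches that background with setting = in June — refutes (ii).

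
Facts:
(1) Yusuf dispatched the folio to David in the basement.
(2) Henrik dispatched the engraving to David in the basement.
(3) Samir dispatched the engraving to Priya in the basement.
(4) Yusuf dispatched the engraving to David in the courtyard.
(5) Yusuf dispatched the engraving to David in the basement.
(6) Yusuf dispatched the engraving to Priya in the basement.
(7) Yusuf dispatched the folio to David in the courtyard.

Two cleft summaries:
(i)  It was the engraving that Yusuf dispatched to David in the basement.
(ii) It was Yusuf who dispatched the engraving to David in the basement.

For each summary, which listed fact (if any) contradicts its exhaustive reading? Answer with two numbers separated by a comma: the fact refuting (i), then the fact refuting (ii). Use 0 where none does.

Summary (i) focuses "the engraving" (the thing); background agent = Yusuf, recipient = David, setting = in the basement. Fact (1) matches that background with thing = the folio — refutes (i).
Summary (ii) focuses "Yusuf" (the agent); background thing = the engraving, recipient = David, setting = in the basement. Fact (2) matches that background with agent = Henrik — refutes (ii).

1, 2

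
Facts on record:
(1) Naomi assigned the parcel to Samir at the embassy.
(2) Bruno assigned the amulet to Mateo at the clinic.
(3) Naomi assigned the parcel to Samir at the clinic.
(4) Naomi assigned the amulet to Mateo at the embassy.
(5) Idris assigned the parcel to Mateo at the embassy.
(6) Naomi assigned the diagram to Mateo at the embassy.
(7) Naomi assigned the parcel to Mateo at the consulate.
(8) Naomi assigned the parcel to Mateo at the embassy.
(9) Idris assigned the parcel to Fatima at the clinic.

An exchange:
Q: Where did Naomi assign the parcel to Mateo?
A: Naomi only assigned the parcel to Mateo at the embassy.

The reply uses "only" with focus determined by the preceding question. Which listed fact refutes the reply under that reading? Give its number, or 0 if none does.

7

The question "Where did ...?" targets the setting, so in the reply the focus falls on "at the embassy".
"Only" then excludes alternative settings while the background — agent = Naomi, thing = the parcel, recipient = Mateo — is held fixed.
Fact (7) shares the background with a different setting (at the consulate) — counterexample.
(Fact (4) would refute a reading with focus on the thing — but that is not what the question asks.)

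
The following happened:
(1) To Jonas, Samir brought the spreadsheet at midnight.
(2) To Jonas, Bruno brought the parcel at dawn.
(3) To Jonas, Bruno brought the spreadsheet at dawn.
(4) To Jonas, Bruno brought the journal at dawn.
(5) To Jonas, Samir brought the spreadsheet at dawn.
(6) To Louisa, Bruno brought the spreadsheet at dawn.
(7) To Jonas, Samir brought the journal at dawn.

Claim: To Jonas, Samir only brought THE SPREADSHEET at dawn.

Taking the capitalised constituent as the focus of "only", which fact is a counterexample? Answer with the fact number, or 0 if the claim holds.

Focus (in capitals) is "the spreadsheet" — the thing. "Only" excludes alternative things while holding fixed same agent, recipient, setting (Samir / Jonas / at dawn).
Fact (7) shares the background but differs in thing (the journal) — a counterexample.

7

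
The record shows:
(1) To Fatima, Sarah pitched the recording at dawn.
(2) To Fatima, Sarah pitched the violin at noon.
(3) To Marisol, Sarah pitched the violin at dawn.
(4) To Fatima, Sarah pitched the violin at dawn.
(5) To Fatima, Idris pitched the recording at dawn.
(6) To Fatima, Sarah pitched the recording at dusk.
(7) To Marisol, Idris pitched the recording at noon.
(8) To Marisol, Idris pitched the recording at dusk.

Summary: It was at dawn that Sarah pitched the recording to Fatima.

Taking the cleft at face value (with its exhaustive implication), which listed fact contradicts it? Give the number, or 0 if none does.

The cleft puts "at dawn" in focus and presupposes the open proposition with same agent, thing, recipient (Sarah / the recording / Fatima).
Exhaustivity: at dawn is the only setting satisfying that background.
Fact (6) shares the background but with setting = at dusk; exhaustivity is violated.

6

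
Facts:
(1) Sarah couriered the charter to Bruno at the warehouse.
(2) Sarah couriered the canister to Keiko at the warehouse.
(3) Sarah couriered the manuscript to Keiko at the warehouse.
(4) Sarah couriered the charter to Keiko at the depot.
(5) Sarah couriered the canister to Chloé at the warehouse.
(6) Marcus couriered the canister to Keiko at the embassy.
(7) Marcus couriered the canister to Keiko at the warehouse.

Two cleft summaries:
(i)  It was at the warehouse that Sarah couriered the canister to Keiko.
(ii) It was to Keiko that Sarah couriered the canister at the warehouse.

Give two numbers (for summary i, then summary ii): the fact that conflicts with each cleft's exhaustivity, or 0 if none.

0, 5

(i): focus "at the warehouse". No fact shares same agent, thing, recipient (Sarah / the canister / Keiko) with a different setting. 0.
(ii): focus "Keiko". Looking for same agent, thing, setting (Sarah / the canister / at the warehouse) with some other recipient — fact (5) has Chloé there. Refuted.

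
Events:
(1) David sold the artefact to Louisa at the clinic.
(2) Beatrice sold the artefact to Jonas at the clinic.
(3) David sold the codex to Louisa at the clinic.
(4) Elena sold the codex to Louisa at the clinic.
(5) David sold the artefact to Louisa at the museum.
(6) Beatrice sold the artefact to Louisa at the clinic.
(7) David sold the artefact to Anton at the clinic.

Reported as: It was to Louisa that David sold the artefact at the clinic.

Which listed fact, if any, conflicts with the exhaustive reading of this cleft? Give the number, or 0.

Focus of the cleft: "Louisa" (the recipient). Presupposed background: agent = David, thing = the artefact, setting = at the clinic.
The exhaustive reading says no other recipient fits that background.
Fact (7) shares the background but with recipient = Anton; exhaustivity is violated.

7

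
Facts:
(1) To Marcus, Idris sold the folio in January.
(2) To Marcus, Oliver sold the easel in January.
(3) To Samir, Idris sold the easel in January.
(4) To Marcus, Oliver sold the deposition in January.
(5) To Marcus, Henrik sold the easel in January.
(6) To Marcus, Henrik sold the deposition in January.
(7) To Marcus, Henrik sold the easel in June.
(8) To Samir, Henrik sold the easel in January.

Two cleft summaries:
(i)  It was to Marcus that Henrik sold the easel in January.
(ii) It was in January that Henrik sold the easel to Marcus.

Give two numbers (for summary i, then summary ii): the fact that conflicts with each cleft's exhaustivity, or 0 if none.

(i): focus "Marcus". Looking for same agent, thing, setting (Henrik / the easel / in January) with some other recipient — fact (8) has Samir there. Refuted.
(ii): focus "in January". Looking for same agent, thing, recipient (Henrik / the easel / Marcus) with some other setting — fact (7) has in June there. Refuted.

8, 7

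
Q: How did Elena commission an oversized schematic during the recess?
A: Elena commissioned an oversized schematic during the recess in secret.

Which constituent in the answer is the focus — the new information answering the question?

in secret

The wh-word "how" asks about the manner.
In the answer, "Elena", "an oversized schematic" and "during the recess" are given — repeated from the question.
The constituent filling the manner gap is "in secret"; that is the focus and would carry nuclear stress.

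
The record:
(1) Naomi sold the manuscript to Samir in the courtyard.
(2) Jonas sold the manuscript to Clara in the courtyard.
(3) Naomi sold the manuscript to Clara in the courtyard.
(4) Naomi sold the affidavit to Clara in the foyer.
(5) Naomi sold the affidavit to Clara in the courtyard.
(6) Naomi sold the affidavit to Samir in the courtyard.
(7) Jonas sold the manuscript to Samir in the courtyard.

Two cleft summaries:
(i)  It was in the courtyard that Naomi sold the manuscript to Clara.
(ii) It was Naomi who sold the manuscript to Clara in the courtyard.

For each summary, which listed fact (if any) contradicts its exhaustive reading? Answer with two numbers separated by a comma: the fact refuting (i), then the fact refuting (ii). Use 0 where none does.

Summary (i) focuses "in the courtyard" (the setting); background agent = Naomi, thing = the manuscript, recipient = Clara. No fact matches that background with a different setting, so 0.
Summary (ii) focuses "Naomi" (the agent); background thing = the manuscript, recipient = Clara, setting = in the courtyard. Fact (2) matches that background with agent = Jonas — refutes (ii).

0, 2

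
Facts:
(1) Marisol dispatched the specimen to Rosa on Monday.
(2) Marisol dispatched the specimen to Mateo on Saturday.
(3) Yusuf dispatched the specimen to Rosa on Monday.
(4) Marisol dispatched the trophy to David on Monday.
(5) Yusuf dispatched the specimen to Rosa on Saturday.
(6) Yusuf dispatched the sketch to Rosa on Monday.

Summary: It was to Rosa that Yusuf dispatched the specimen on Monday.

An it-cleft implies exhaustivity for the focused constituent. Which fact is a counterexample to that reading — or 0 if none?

Focus of the cleft: "Rosa" (the recipient). Presupposed background: Yusuf as agent and the specimen as thing and on Monday as setting.
Exhaustivity: Rosa is the only recipient satisfying that background.
No listed fact matches the background with a different recipient. Exhaustivity holds.

0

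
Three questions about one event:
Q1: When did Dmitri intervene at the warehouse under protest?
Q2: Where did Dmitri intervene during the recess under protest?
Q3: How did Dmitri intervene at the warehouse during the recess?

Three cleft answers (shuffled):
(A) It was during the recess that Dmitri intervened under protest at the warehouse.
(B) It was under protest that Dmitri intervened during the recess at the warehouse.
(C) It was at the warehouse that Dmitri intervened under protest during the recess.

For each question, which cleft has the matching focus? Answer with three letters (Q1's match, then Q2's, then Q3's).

Q1 asks about the time; cleft (A) focuses "during the recess", which is the time — so Q1 → A.
Q2 asks about the location; cleft (C) focuses "at the warehouse", which is the location — so Q2 → C.
Q3 asks about the manner; cleft (B) focuses "under protest", which is the manner — so Q3 → B.
Mapping: Q1→A, Q2→C, Q3→B.

ACB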